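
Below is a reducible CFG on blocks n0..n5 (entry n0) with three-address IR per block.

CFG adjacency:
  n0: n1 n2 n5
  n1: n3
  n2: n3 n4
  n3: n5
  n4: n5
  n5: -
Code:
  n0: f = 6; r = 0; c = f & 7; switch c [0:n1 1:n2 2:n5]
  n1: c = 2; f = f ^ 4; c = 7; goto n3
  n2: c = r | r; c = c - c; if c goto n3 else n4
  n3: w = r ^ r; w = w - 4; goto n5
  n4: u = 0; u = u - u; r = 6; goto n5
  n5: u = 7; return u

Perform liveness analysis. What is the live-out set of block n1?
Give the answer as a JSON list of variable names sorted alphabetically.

Block summaries:
  n0 def {c,f,r} use ∅
  n1 def {c,f} use {f}
  n2 def {c} use {r}
  n3 def {w} use {r}
  n4 def {r,u} use ∅
  n5 def {u} use ∅

Live sets:
  n0 li=∅ lo={f,r}
  n1 li={f,r} lo={r}
  n2 li={r} lo={r}
  n3 li={r} lo=∅
  n4 li=∅ lo=∅
  n5 li=∅ lo=∅

live-out(n1) = ["r"]

Answer: ["r"]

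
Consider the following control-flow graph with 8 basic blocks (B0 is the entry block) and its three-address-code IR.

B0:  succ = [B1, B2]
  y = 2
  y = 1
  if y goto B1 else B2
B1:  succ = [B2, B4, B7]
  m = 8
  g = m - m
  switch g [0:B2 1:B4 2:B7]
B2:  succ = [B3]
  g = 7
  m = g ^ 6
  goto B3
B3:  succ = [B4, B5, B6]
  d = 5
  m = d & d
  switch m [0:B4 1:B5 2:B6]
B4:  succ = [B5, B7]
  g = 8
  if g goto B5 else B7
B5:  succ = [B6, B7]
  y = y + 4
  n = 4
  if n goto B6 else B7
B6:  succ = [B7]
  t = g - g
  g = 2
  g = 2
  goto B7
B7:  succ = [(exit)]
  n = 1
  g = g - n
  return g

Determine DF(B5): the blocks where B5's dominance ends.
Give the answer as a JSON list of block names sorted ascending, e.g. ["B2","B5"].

Answer: ["B6", "B7"]

Derivation:
idom tree: B1←B0 B2←B0 B3←B2 B4←B0 B5←B0 B6←B0 B7←B0
Join-block Dom:
  B2: preds {B0,B1}: {B0} ∩ {B0,B1} = {B0}; idom=B0
  B4: preds {B1,B3}: {B0,B1} ∩ {B0,B2,B3} = {B0}; idom=B0
  B5: preds {B3,B4}: {B0,B2,B3} ∩ {B0,B4} = {B0}; idom=B0
  B6: preds {B3,B5}: {B0,B2,B3} ∩ {B0,B5} = {B0}; idom=B0
  B7: preds {B1,B4,B5,B6}: {B0,B1} ∩ {B0,B4} ∩ {B0,B5} ∩ {B0,B6} = {B0}; idom=B0

DF derivation:
  join B2 pred B0: · stop@B0
  join B2 pred B1: B1 stop@B0
  join B4 pred B1: B1 stop@B0
  join B4 pred B3: B3→B2 stop@B0
  join B5 pred B3: B3→B2 stop@B0
  join B5 pred B4: B4 stop@B0
  join B6 pred B3: B3→B2 stop@B0
  join B6 pred B5: B5 stop@B0
  join B7 pred B1: B1 stop@B0
  join B7 pred B4: B4 stop@B0
  join B7 pred B5: B5 stop@B0
  join B7 pred B6: B6 stop@B0
  B0: DF=∅
  B1: DF={B2,B4,B7}
  B2: DF={B4,B5,B6}
  B3: DF={B4,B5,B6}
  B4: DF={B5,B7}
  B5: DF={B6,B7}
  B6: DF={B7}
  B7: DF=∅

DF(B5) = ["B6", "B7"]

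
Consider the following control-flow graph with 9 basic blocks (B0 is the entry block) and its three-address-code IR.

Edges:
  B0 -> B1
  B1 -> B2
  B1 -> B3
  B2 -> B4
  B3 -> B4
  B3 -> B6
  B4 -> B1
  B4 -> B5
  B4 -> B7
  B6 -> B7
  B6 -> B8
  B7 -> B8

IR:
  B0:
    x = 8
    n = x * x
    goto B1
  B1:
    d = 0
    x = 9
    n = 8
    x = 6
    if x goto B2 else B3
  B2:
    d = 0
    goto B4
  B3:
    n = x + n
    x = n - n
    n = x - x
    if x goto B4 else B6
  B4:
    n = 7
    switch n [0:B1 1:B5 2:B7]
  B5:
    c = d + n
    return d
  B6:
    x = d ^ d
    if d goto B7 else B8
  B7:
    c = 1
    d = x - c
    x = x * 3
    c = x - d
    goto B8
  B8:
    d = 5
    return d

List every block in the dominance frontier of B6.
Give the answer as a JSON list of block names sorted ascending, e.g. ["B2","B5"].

Answer: ["B7", "B8"]

Working:
idom tree: B1←B0 B2←B1 B3←B1 B4←B1 B5←B4 B6←B3 B7←B1 B8←B1
Dom∩ at merges:
  B1: preds {B0,B4}: {B0} ∩ {B0,B1,B4} = {B0}; idom=B0
  B4: preds {B2,B3}: {B0,B1,B2} ∩ {B0,B1,B3} = {B0,B1}; idom=B1
  B7: preds {B4,B6}: {B0,B1,B4} ∩ {B0,B1,B3,B6} = {B0,B1}; idom=B1
  B8: preds {B6,B7}: {B0,B1,B3,B6} ∩ {B0,B1,B7} = {B0,B1}; idom=B1

Frontier:
  join B1 pred B0: · stop@B0
  join B1 pred B4: B4→B1 stop@B0
  join B4 pred B2: B2 stop@B1
  join B4 pred B3: B3 stop@B1
  join B7 pred B4: B4 stop@B1
  join B7 pred B6: B6→B3 stop@B1
  join B8 pred B6: B6→B3 stop@B1
  join B8 pred B7: B7 stop@B1
  B0 → ∅
  B1 → {B1}
  B2 → {B4}
  B3 → {B4,B7,B8}
  B4 → {B1,B7}
  B5 → ∅
  B6 → {B7,B8}
  B7 → {B8}
  B8 → ∅

DF(B6) = ["B7", "B8"]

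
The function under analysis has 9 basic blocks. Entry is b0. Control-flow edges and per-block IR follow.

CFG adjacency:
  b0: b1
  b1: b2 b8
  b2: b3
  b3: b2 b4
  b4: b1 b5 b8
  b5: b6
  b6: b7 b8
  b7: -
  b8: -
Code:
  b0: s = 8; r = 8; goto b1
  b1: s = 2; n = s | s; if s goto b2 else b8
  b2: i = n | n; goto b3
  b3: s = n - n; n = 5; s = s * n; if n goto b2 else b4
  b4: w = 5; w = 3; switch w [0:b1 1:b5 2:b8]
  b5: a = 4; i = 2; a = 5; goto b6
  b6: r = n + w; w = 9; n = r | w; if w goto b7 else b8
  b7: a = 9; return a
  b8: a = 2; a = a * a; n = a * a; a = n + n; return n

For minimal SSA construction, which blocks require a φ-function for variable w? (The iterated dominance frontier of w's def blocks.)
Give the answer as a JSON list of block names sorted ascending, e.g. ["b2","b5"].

idom tree: b1←b0 b2←b1 b3←b2 b4←b3 b5←b4 b6←b5 b7←b6 b8←b1
Dom∩ at merges:
  b1: preds {b0,b4}: {b0} ∩ {b0,b1,b2,b3,b4} = {b0}; idom=b0
  b2: preds {b1,b3}: {b0,b1} ∩ {b0,b1,b2,b3} = {b0,b1}; idom=b1
  b8: preds {b1,b4,b6}: {b0,b1} ∩ {b0,b1,b2,b3,b4} ∩ {b0,b1,b2,b3,b4,b5,b6} = {b0,b1}; idom=b1

DF derivation:
  b1←b0: walk · to b0
  b1←b4: walk b4→b3→b2→b1 to b0
  b2←b1: walk · to b1
  b2←b3: walk b3→b2 to b1
  b8←b1: walk · to b1
  b8←b4: walk b4→b3→b2 to b1
  b8←b6: walk b6→b5→b4→b3→b2 to b1
  DF(b0)=∅
  DF(b1)={b1}
  DF(b2)={b1,b2,b8}
  DF(b3)={b1,b2,b8}
  DF(b4)={b1,b8}
  DF(b5)={b8}
  DF(b6)={b8}
  DF(b7)=∅
  DF(b8)=∅

φ for w: defs {b4,b6}
  DF⁺ = {b1,b8}

Answer: ["b1", "b8"]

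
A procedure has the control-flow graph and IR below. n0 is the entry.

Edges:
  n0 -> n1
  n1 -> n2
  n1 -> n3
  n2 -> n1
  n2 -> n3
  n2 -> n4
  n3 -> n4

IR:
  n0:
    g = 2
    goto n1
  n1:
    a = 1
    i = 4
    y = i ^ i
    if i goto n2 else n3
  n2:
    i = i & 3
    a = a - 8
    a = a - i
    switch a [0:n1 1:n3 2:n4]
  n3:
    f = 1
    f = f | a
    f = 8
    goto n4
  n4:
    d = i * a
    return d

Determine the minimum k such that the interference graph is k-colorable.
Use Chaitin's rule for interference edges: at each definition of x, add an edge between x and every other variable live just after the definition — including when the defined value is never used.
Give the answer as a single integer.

Answer: 3

Analysis:
Per-block:
  n0 def {g} use ∅
  n1 def {a,i,y} use ∅
  n2 def {a,i} use {a,i}
  n3 def {f} use {a}
  n4 def {d} use {a,i}

Liveness:
  n0 li=∅ lo=∅
  n1 li=∅ lo={a,i}
  n2 li={a,i} lo={a,i}
  n3 li={a,i} lo={a,i}
  n4 li={a,i} lo=∅

Interference:
  a↔{f,i,y}
  d↔∅
  f↔{a,i}
  g↔∅
  i↔{a,f,y}
  y↔{a,i}

Colouring:
  lower bound: {a,f,i} mutually conflict ⇒ χ ≥ 3
  assign a→R0 d→R0 f→R2 g→R0 i→R1 y→R2 — no edge inside a register ⇒ χ ≤ 3
  χ = 3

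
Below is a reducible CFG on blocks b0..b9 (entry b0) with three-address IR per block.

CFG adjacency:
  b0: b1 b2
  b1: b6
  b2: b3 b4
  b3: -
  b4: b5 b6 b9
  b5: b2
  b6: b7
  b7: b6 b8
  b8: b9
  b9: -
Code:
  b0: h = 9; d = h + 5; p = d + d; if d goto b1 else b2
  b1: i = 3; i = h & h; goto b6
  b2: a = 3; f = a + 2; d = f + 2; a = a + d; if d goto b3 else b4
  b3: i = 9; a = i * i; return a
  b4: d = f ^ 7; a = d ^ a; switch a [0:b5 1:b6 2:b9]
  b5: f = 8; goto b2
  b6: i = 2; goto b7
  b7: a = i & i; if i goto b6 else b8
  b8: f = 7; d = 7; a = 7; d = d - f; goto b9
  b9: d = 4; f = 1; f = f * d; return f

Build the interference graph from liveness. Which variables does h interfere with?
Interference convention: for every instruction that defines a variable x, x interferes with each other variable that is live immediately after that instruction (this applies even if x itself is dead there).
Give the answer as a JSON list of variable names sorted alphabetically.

Per-block:
  b0: def={d,h,p} ue=∅
  b1: def={i} ue={h}
  b2: def={a,d,f} ue=∅
  b3: def={a,i} ue=∅
  b4: def={a,d} ue={a,f}
  b5: def={f} ue=∅
  b6: def={i} ue=∅
  b7: def={a} ue={i}
  b8: def={a,d,f} ue=∅
  b9: def={d,f} ue=∅

Liveness:
  b0 li=∅ lo={h}
  b1 li={h} lo=∅
  b2 li=∅ lo={a,f}
  b3 li=∅ lo=∅
  b4 li={a,f} lo=∅
  b5 li=∅ lo=∅
  b6 li=∅ lo={i}
  b7 li={i} lo=∅
  b8 li=∅ lo=∅
  b9 li=∅ lo=∅

Conflict graph:
  a: {d,f,i}
  d: {a,f,h,p}
  f: {a,d}
  h: {d,i,p}
  i: {a,h}
  p: {d,h}

N(h) = ["d", "i", "p"]

Answer: ["d", "i", "p"]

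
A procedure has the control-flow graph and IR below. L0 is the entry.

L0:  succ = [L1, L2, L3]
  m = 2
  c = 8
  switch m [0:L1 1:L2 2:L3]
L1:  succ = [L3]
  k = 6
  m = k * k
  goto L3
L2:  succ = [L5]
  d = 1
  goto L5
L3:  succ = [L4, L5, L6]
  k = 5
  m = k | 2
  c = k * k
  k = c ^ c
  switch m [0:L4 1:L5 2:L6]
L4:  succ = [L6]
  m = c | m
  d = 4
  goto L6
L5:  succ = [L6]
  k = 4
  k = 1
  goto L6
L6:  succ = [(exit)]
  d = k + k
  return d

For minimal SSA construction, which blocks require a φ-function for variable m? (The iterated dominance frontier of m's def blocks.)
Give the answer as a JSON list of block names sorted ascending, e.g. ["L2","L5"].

idom tree: L1←L0 L2←L0 L3←L0 L4←L3 L5←L0 L6←L0
Dom∩ at merges:
  L3: preds {L0,L1}: {L0} ∩ {L0,L1} = {L0}; idom=L0
  L5: preds {L2,L3}: {L0,L2} ∩ {L0,L3} = {L0}; idom=L0
  L6: preds {L3,L4,L5}: {L0,L3} ∩ {L0,L3,L4} ∩ {L0,L5} = {L0}; idom=L0

DF derivation:
  join L3 pred L0: · stop@L0
  join L3 pred L1: L1 stop@L0
  join L5 pred L2: L2 stop@L0
  join L5 pred L3: L3 stop@L0
  join L6 pred L3: L3 stop@L0
  join L6 pred L4: L4→L3 stop@L0
  join L6 pred L5: L5 stop@L0
  L0 → ∅
  L1 → {L3}
  L2 → {L5}
  L3 → {L5,L6}
  L4 → {L6}
  L5 → {L6}
  L6 → ∅

φ for m: defs {L0,L1,L3,L4}
  DF⁺ = {L3,L5,L6}

Answer: ["L3", "L5", "L6"]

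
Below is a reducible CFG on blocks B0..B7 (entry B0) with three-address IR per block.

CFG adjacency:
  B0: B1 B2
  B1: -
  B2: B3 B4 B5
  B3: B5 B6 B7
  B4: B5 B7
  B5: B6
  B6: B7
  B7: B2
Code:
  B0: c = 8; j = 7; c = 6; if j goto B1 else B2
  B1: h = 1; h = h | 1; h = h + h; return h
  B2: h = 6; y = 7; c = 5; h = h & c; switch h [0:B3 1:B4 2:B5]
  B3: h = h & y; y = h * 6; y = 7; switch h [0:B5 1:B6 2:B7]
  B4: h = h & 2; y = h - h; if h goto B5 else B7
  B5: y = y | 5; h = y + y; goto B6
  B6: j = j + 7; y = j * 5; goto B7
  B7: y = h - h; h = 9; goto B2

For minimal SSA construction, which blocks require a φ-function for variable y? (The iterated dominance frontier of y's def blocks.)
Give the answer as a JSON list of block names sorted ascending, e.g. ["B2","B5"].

idom tree: B1←B0 B2←B0 B3←B2 B4←B2 B5←B2 B6←B2 B7←B2
Join-block Dom:
  B2: preds {B0,B7}: {B0} ∩ {B0,B2,B7} = {B0}; idom=B0
  B5: preds {B2,B3,B4}: {B0,B2} ∩ {B0,B2,B3} ∩ {B0,B2,B4} = {B0,B2}; idom=B2
  B6: preds {B3,B5}: {B0,B2,B3} ∩ {B0,B2,B5} = {B0,B2}; idom=B2
  B7: preds {B3,B4,B6}: {B0,B2,B3} ∩ {B0,B2,B4} ∩ {B0,B2,B6} = {B0,B2}; idom=B2

DF derivation:
  B2←B0: walk · to B0
  B2←B7: walk B7→B2 to B0
  B5←B2: walk · to B2
  B5←B3: walk B3 to B2
  B5←B4: walk B4 to B2
  B6←B3: walk B3 to B2
  B6←B5: walk B5 to B2
  B7←B3: walk B3 to B2
  B7←B4: walk B4 to B2
  B7←B6: walk B6 to B2
  B0: DF=∅
  B1: DF=∅
  B2: DF={B2}
  B3: DF={B5,B6,B7}
  B4: DF={B5,B7}
  B5: DF={B6}
  B6: DF={B7}
  B7: DF={B2}

φ for y: defs {B2,B3,B4,B5,B6,B7}
  DF⁺ = {B2,B5,B6,B7}

Answer: ["B2", "B5", "B6", "B7"]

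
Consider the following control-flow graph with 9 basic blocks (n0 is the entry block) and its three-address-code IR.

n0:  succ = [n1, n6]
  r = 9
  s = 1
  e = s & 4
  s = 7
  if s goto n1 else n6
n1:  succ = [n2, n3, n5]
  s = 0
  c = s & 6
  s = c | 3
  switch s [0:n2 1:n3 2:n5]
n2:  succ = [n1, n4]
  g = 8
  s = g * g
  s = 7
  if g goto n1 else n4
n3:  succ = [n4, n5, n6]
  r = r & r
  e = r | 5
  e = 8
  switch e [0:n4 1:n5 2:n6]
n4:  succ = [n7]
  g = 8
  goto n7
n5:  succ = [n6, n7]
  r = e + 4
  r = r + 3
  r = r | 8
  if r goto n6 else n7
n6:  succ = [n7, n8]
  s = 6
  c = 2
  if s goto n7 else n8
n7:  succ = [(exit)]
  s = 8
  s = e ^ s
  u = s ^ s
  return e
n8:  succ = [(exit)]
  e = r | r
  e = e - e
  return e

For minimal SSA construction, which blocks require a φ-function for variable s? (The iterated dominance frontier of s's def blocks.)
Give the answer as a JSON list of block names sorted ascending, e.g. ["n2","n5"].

idom tree: n1←n0 n2←n1 n3←n1 n4←n1 n5←n1 n6←n0 n7←n0 n8←n6
Dom at joins:
  n1: preds {n0,n2}: {n0} ∩ {n0,n1,n2} = {n0}; idom=n0
  n4: preds {n2,n3}: {n0,n1,n2} ∩ {n0,n1,n3} = {n0,n1}; idom=n1
  n5: preds {n1,n3}: {n0,n1} ∩ {n0,n1,n3} = {n0,n1}; idom=n1
  n6: preds {n0,n3,n5}: {n0} ∩ {n0,n1,n3} ∩ {n0,n1,n5} = {n0}; idom=n0
  n7: preds {n4,n5,n6}: {n0,n1,n4} ∩ {n0,n1,n5} ∩ {n0,n6} = {n0}; idom=n0

DF walk-up:
  n1←n0: walk · to n0
  n1←n2: walk n2→n1 to n0
  n4←n2: walk n2 to n1
  n4←n3: walk n3 to n1
  n5←n1: walk · to n1
  n5←n3: walk n3 to n1
  n6←n0: walk · to n0
  n6←n3: walk n3→n1 to n0
  n6←n5: walk n5→n1 to n0
  n7←n4: walk n4→n1 to n0
  n7←n5: walk n5→n1 to n0
  n7←n6: walk n6 to n0
  n0: DF=∅
  n1: DF={n1,n6,n7}
  n2: DF={n1,n4}
  n3: DF={n4,n5,n6}
  n4: DF={n7}
  n5: DF={n6,n7}
  n6: DF={n7}
  n7: DF=∅
  n8: DF=∅

φ for s: defs {n0,n1,n2,n6,n7}
  DF⁺ = {n1,n4,n6,n7}

Answer: ["n1", "n4", "n6", "n7"]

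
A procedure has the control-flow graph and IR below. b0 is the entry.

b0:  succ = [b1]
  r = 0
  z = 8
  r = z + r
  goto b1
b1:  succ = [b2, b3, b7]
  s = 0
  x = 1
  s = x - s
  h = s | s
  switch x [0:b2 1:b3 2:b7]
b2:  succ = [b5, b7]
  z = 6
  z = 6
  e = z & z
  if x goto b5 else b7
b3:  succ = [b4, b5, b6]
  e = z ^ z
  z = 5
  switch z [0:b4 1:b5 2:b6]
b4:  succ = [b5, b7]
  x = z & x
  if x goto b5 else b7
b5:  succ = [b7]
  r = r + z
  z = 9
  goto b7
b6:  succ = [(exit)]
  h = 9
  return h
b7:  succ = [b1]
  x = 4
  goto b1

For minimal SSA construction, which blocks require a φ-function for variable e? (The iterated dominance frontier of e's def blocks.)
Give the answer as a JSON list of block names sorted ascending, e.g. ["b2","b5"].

Answer: ["b1", "b5", "b7"]

Working:
idom tree: b1←b0 b2←b1 b3←b1 b4←b3 b5←b1 b6←b3 b7←b1
Dom at joins:
  b1: preds {b0,b7}: {b0} ∩ {b0,b1,b7} = {b0}; idom=b0
  b5: preds {b2,b3,b4}: {b0,b1,b2} ∩ {b0,b1,b3} ∩ {b0,b1,b3,b4} = {b0,b1}; idom=b1
  b7: preds {b1,b2,b4,b5}: {b0,b1} ∩ {b0,b1,b2} ∩ {b0,b1,b3,b4} ∩ {b0,b1,b5} = {b0,b1}; idom=b1

DF walk-up:
  b1←b0: walk · to b0
  b1←b7: walk b7→b1 to b0
  b5←b2: walk b2 to b1
  b5←b3: walk b3 to b1
  b5←b4: walk b4→b3 to b1
  b7←b1: walk · to b1
  b7←b2: walk b2 to b1
  b7←b4: walk b4→b3 to b1
  b7←b5: walk b5 to b1
  b0 → ∅
  b1 → {b1}
  b2 → {b5,b7}
  b3 → {b5,b7}
  b4 → {b5,b7}
  b5 → {b7}
  b6 → ∅
  b7 → {b1}

φ for e: defs {b2,b3}
  DF⁺ = {b1,b5,b7}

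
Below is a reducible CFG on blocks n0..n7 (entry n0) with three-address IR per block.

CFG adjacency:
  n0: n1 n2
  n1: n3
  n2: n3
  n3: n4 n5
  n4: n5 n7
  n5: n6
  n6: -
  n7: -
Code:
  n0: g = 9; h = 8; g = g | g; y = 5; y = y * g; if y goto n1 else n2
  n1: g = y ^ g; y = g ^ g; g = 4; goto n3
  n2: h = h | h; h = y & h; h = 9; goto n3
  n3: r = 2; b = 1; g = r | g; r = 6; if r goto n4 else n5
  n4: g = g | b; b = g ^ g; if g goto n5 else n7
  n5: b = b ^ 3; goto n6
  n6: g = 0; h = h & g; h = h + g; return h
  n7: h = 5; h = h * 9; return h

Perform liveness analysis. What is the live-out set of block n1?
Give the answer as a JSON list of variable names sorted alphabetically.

Per-block:
  n0 def {g,h,y} use ∅
  n1 def {g,y} use {g,y}
  n2 def {h} use {h,y}
  n3 def {b,g,r} use {g}
  n4 def {b,g} use {b,g}
  n5 def {b} use {b}
  n6 def {g,h} use {h}
  n7 def {h} use ∅

Live sets:
  n0: in=∅ out={g,h,y}
  n1: in={g,h,y} out={g,h}
  n2: in={g,h,y} out={g,h}
  n3: in={g,h} out={b,g,h}
  n4: in={b,g,h} out={b,h}
  n5: in={b,h} out={h}
  n6: in={h} out=∅
  n7: in=∅ out=∅

live-out(n1) = ["g", "h"]

Answer: ["g", "h"]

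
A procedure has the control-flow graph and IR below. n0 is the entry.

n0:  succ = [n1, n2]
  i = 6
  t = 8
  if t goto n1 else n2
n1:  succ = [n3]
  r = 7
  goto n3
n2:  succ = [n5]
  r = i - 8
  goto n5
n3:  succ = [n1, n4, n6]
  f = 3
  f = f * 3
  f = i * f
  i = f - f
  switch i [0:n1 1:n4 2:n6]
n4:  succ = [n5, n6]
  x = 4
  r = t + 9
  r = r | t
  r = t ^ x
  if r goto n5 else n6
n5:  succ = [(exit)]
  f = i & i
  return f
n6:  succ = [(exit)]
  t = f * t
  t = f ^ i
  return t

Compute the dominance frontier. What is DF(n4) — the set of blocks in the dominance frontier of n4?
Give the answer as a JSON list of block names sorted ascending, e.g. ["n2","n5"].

Answer: ["n5", "n6"]

Analysis:
idom tree: n1←n0 n2←n0 n3←n1 n4←n3 n5←n0 n6←n3
Dom∩ at merges:
  n1: preds {n0,n3}: {n0} ∩ {n0,n1,n3} = {n0}; idom=n0
  n5: preds {n2,n4}: {n0,n2} ∩ {n0,n1,n3,n4} = {n0}; idom=n0
  n6: preds {n3,n4}: {n0,n1,n3} ∩ {n0,n1,n3,n4} = {n0,n1,n3}; idom=n3

DF derivation:
  n1←n0: walk · to n0
  n1←n3: walk n3→n1 to n0
  n5←n2: walk n2 to n0
  n5←n4: walk n4→n3→n1 to n0
  n6←n3: walk · to n3
  n6←n4: walk n4 to n3
  n0 → ∅
  n1 → {n1,n5}
  n2 → {n5}
  n3 → {n1,n5}
  n4 → {n5,n6}
  n5 → ∅
  n6 → ∅

DF(n4) = ["n5", "n6"]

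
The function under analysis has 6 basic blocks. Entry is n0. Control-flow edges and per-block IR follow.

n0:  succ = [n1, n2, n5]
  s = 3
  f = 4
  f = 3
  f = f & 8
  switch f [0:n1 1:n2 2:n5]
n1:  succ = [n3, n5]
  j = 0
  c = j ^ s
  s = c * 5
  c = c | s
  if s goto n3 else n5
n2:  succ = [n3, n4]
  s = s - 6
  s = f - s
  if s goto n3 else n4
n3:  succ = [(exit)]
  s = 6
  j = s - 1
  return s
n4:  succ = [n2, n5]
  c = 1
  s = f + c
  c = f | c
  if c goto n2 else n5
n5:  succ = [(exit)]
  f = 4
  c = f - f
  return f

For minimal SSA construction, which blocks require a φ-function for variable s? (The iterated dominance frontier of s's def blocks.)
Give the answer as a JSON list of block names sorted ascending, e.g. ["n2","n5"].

idom tree: n1←n0 n2←n0 n3←n0 n4←n2 n5←n0
Dom at joins:
  n2: preds {n0,n4}: {n0} ∩ {n0,n2,n4} = {n0}; idom=n0
  n3: preds {n1,n2}: {n0,n1} ∩ {n0,n2} = {n0}; idom=n0
  n5: preds {n0,n1,n4}: {n0} ∩ {n0,n1} ∩ {n0,n2,n4} = {n0}; idom=n0

Frontier:
  join n2 pred n0: · stop@n0
  join n2 pred n4: n4→n2 stop@n0
  join n3 pred n1: n1 stop@n0
  join n3 pred n2: n2 stop@n0
  join n5 pred n0: · stop@n0
  join n5 pred n1: n1 stop@n0
  join n5 pred n4: n4→n2 stop@n0
  DF(n0)=∅
  DF(n1)={n3,n5}
  DF(n2)={n2,n3,n5}
  DF(n3)=∅
  DF(n4)={n2,n5}
  DF(n5)=∅

φ for s: defs {n0,n1,n2,n3,n4}
  DF⁺ = {n2,n3,n5}

Answer: ["n2", "n3", "n5"]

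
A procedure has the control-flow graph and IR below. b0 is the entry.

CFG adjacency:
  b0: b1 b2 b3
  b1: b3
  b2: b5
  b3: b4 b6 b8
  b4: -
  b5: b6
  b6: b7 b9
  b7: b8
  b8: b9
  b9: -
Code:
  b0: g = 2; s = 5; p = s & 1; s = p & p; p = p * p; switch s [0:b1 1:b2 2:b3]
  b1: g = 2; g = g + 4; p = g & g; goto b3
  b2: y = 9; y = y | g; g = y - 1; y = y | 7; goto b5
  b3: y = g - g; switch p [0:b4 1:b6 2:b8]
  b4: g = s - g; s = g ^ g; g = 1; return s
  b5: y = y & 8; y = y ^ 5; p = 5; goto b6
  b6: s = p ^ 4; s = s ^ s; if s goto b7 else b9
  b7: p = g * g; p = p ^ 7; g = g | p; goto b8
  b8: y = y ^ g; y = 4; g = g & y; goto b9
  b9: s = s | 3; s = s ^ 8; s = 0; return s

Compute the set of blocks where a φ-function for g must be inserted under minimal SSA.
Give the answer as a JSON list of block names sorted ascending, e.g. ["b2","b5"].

Answer: ["b3", "b6", "b8", "b9"]

Working:
idom tree: b1←b0 b2←b0 b3←b0 b4←b3 b5←b2 b6←b0 b7←b6 b8←b0 b9←b0
Dom at joins:
  b3: preds {b0,b1}: {b0} ∩ {b0,b1} = {b0}; idom=b0
  b6: preds {b3,b5}: {b0,b3} ∩ {b0,b2,b5} = {b0}; idom=b0
  b8: preds {b3,b7}: {b0,b3} ∩ {b0,b6,b7} = {b0}; idom=b0
  b9: preds {b6,b8}: {b0,b6} ∩ {b0,b8} = {b0}; idom=b0

DF derivation:
  b3←b0: walk · to b0
  b3←b1: walk b1 to b0
  b6←b3: walk b3 to b0
  b6←b5: walk b5→b2 to b0
  b8←b3: walk b3 to b0
  b8←b7: walk b7→b6 to b0
  b9←b6: walk b6 to b0
  b9←b8: walk b8 to b0
  DF(b0)=∅
  DF(b1)={b3}
  DF(b2)={b6}
  DF(b3)={b6,b8}
  DF(b4)=∅
  DF(b5)={b6}
  DF(b6)={b8,b9}
  DF(b7)={b8}
  DF(b8)={b9}
  DF(b9)=∅

φ for g: defs {b0,b1,b2,b4,b7,b8}
  DF⁺ = {b3,b6,b8,b9}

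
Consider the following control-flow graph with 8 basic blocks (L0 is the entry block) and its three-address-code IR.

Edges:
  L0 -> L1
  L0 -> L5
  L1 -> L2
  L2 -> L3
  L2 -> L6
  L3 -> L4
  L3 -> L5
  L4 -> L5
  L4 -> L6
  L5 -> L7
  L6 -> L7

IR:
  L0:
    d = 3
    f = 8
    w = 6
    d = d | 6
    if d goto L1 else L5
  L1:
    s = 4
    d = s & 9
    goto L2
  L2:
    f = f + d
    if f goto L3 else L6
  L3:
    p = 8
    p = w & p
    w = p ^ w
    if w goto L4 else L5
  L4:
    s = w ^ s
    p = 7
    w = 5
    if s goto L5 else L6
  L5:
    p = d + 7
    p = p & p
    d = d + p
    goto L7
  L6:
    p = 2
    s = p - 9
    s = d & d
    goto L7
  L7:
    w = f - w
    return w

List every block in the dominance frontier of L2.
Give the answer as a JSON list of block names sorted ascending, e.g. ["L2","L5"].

Answer: ["L5", "L7"]

Working:
idom tree: L1←L0 L2←L1 L3←L2 L4←L3 L5←L0 L6←L2 L7←L0
Join-block Dom:
  L5: preds {L0,L3,L4}: {L0} ∩ {L0,L1,L2,L3} ∩ {L0,L1,L2,L3,L4} = {L0}; idom=L0
  L6: preds {L2,L4}: {L0,L1,L2} ∩ {L0,L1,L2,L3,L4} = {L0,L1,L2}; idom=L2
  L7: preds {L5,L6}: {L0,L5} ∩ {L0,L1,L2,L6} = {L0}; idom=L0

DF walk-up:
  L5←L0: walk · to L0
  L5←L3: walk L3→L2→L1 to L0
  L5←L4: walk L4→L3→L2→L1 to L0
  L6←L2: walk · to L2
  L6←L4: walk L4→L3 to L2
  L7←L5: walk L5 to L0
  L7←L6: walk L6→L2→L1 to L0
  L0: DF=∅
  L1: DF={L5,L7}
  L2: DF={L5,L7}
  L3: DF={L5,L6}
  L4: DF={L5,L6}
  L5: DF={L7}
  L6: DF={L7}
  L7: DF=∅

DF(L2) = ["L5", "L7"]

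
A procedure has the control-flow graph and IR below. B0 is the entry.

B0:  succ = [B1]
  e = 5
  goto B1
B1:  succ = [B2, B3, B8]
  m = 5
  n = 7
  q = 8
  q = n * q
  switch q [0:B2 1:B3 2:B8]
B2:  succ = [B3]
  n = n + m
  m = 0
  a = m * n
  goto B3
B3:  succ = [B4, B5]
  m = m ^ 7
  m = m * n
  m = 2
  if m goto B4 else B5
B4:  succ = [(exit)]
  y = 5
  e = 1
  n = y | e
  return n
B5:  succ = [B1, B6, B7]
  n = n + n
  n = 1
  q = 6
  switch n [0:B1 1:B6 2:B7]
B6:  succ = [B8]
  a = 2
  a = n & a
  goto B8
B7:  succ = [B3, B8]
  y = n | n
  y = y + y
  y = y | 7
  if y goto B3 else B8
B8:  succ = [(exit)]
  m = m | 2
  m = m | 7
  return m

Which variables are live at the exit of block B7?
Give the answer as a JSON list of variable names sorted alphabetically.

Block summaries:
  B0: def={e} ue=∅
  B1: def={m,n,q} ue=∅
  B2: def={a,m,n} ue={m,n}
  B3: def={m} ue={m,n}
  B4: def={e,n,y} ue=∅
  B5: def={n,q} ue={n}
  B6: def={a} ue={n}
  B7: def={y} ue={n}
  B8: def={m} ue={m}

Backward fixpoint:
  B0 li=∅ lo=∅
  B1 li=∅ lo={m,n}
  B2 li={m,n} lo={m,n}
  B3 li={m,n} lo={m,n}
  B4 li=∅ lo=∅
  B5 li={m,n} lo={m,n}
  B6 li={m,n} lo={m}
  B7 li={m,n} lo={m,n}
  B8 li={m} lo=∅

live-out(B7) = ["m", "n"]

Answer: ["m", "n"]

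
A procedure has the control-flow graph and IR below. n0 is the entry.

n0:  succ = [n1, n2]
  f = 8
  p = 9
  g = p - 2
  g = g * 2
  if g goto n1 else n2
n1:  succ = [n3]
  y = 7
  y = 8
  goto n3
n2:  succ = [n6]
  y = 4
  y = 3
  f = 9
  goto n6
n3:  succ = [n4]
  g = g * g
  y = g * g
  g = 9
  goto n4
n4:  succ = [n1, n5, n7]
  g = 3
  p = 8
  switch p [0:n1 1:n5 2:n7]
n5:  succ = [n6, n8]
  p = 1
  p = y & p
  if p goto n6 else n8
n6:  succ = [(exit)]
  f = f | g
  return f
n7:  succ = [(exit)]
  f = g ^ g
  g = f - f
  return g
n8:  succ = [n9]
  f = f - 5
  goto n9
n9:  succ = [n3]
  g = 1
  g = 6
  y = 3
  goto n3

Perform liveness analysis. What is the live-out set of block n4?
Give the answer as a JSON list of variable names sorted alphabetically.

Answer: ["f", "g", "y"]

Derivation:
def/use:
  n0: def={f,g,p} ue=∅
  n1: def={y} ue=∅
  n2: def={f,y} ue=∅
  n3: def={g,y} ue={g}
  n4: def={g,p} ue=∅
  n5: def={p} ue={y}
  n6: def={f} ue={f,g}
  n7: def={f,g} ue={g}
  n8: def={f} ue={f}
  n9: def={g,y} ue=∅

Backward fixpoint:
  n0 li=∅ lo={f,g}
  n1 li={f,g} lo={f,g}
  n2 li={g} lo={f,g}
  n3 li={f,g} lo={f,y}
  n4 li={f,y} lo={f,g,y}
  n5 li={f,g,y} lo={f,g}
  n6 li={f,g} lo=∅
  n7 li={g} lo=∅
  n8 li={f} lo={f}
  n9 li={f} lo={f,g}

live-out(n4) = ["f", "g", "y"]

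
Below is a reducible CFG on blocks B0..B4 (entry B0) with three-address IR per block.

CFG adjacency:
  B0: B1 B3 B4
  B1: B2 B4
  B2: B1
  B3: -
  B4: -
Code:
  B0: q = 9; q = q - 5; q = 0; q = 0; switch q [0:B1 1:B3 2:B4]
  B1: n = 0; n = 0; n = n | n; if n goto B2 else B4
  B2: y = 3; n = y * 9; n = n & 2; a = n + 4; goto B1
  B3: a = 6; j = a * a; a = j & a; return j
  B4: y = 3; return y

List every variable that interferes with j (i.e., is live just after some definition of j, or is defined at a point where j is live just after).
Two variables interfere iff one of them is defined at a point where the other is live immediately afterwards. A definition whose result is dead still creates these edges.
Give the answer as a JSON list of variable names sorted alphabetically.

Per-block:
  B0: def={q} ue=∅
  B1: def={n} ue=∅
  B2: def={a,n,y} ue=∅
  B3: def={a,j} ue=∅
  B4: def={y} ue=∅

Liveness:
  B0: in=∅ out=∅
  B1: in=∅ out=∅
  B2: in=∅ out=∅
  B3: in=∅ out=∅
  B4: in=∅ out=∅

Conflict graph:
  a — {j}
  j — {a}
  n — ∅
  q — ∅
  y — ∅

N(j) = ["a"]

Answer: ["a"]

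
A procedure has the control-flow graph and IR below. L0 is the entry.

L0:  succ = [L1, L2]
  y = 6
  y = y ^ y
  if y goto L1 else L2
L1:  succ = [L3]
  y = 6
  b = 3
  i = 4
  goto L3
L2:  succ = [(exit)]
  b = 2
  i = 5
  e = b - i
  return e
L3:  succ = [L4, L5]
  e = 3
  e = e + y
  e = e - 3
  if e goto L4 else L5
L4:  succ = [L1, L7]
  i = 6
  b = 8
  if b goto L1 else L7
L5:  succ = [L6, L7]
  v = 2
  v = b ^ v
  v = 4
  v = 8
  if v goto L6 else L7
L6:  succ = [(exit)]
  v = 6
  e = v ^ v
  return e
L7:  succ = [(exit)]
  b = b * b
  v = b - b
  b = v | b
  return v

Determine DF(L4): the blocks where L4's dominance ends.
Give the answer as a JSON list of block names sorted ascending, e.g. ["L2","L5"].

Answer: ["L1", "L7"]

Analysis:
idom tree: L1←L0 L2←L0 L3←L1 L4←L3 L5←L3 L6←L5 L7←L3
Dom∩ at merges:
  L1: preds {L0,L4}: {L0} ∩ {L0,L1,L3,L4} = {L0}; idom=L0
  L7: preds {L4,L5}: {L0,L1,L3,L4} ∩ {L0,L1,L3,L5} = {L0,L1,L3}; idom=L3

DF derivation:
  join L1 pred L0: · stop@L0
  join L1 pred L4: L4→L3→L1 stop@L0
  join L7 pred L4: L4 stop@L3
  join L7 pred L5: L5 stop@L3
  DF(L0)=∅
  DF(L1)={L1}
  DF(L2)=∅
  DF(L3)={L1}
  DF(L4)={L1,L7}
  DF(L5)={L7}
  DF(L6)=∅
  DF(L7)=∅

DF(L4) = ["L1", "L7"]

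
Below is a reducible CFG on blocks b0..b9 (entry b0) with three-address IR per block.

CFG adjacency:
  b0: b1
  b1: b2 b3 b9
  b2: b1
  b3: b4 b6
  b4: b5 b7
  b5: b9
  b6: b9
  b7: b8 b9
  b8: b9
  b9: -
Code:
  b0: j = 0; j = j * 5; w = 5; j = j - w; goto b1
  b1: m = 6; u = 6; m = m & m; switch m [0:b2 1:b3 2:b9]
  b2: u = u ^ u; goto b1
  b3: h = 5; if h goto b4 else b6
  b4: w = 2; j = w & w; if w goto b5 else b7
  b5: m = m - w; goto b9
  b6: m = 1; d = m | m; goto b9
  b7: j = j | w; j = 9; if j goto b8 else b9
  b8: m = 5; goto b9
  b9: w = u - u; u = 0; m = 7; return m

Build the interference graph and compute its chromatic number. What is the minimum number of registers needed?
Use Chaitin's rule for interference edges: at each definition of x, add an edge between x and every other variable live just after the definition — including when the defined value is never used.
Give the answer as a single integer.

Answer: 4

Analysis:
Per-block:
  b0: {j,w} / ∅
  b1: {m,u} / ∅
  b2: {u} / {u}
  b3: {h} / ∅
  b4: {j,w} / ∅
  b5: {m} / {m,w}
  b6: {d,m} / ∅
  b7: {j} / {j,w}
  b8: {m} / ∅
  b9: {m,u,w} / {u}

Backward fixpoint:
  b0 li=∅ lo=∅
  b1 li=∅ lo={m,u}
  b2 li={u} lo=∅
  b3 li={m,u} lo={m,u}
  b4 li={m,u} lo={j,m,u,w}
  b5 li={m,u,w} lo={u}
  b6 li={u} lo={u}
  b7 li={j,u,w} lo={u}
  b8 li={u} lo={u}
  b9 li={u} lo=∅

Interference:
  d↔{u}
  h↔{m,u}
  j↔{m,u,w}
  m↔{h,j,u,w}
  u↔{d,h,j,m,w}
  w↔{j,m,u}

Colouring:
  lower bound: {j,m,u,w} mutually conflict ⇒ χ ≥ 4
  4-colouring: c0={u}  c1={d,m}  c2={h,j}  c3={w}
  χ = 4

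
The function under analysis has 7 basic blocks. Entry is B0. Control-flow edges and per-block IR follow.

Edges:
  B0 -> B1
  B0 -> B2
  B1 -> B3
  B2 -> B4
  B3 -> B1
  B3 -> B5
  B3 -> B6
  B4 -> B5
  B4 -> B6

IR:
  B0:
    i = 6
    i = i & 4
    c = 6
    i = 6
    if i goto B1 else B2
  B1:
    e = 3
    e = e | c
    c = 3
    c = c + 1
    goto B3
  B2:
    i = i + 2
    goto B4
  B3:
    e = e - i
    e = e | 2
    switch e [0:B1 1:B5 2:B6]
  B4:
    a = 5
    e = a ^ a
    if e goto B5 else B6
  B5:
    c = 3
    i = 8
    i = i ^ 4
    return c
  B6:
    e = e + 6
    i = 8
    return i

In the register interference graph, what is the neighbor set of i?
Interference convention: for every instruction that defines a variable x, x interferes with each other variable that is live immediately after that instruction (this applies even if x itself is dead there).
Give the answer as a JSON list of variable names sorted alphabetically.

Answer: ["c", "e"]

Working:
def/use:
  B0 def {c,i} use ∅
  B1 def {c,e} use {c}
  B2 def {i} use {i}
  B3 def {e} use {e,i}
  B4 def {a,e} use ∅
  B5 def {c,i} use ∅
  B6 def {e,i} use {e}

Live sets:
  B0 li=∅ lo={c,i}
  B1 li={c,i} lo={c,e,i}
  B2 li={i} lo=∅
  B3 li={c,e,i} lo={c,e,i}
  B4 li=∅ lo={e}
  B5 li=∅ lo=∅
  B6 li={e} lo=∅

Interference:
  a — ∅
  c — {e,i}
  e — {c,i}
  i — {c,e}

N(i) = ["c", "e"]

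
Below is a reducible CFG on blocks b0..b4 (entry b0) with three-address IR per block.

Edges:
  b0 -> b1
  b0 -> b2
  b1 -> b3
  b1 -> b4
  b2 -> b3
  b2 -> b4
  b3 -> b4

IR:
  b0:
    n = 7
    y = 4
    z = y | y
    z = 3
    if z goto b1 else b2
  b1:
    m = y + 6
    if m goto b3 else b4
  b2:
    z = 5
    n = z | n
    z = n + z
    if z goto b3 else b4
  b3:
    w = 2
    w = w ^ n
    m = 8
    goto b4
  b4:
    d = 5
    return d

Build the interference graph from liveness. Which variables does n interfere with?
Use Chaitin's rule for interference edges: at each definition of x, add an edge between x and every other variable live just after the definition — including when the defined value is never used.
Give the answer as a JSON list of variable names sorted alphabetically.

Answer: ["m", "w", "y", "z"]

Working:
def/use:
  b0 def {n,y,z} use ∅
  b1 def {m} use {y}
  b2 def {n,z} use {n}
  b3 def {m,w} use {n}
  b4 def {d} use ∅

Liveness:
  b0 li=∅ lo={n,y}
  b1 li={n,y} lo={n}
  b2 li={n} lo={n}
  b3 li={n} lo=∅
  b4 li=∅ lo=∅

Interference:
  d: ∅
  m: {n}
  n: {m,w,y,z}
  w: {n}
  y: {n,z}
  z: {n,y}

N(n) = ["m", "w", "y", "z"]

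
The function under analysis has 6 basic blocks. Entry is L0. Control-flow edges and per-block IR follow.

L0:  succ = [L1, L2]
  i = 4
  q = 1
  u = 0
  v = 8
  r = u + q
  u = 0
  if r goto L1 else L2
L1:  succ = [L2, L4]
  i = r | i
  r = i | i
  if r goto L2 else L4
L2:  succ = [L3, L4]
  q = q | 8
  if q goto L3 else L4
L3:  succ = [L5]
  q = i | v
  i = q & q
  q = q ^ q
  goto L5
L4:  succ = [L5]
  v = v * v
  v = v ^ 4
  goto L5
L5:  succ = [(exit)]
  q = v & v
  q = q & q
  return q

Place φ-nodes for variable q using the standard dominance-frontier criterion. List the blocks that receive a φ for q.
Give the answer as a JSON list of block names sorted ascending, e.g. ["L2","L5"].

Answer: ["L4", "L5"]

Working:
idom tree: L1←L0 L2←L0 L3←L2 L4←L0 L5←L0
Dom at joins:
  L2: preds {L0,L1}: {L0} ∩ {L0,L1} = {L0}; idom=L0
  L4: preds {L1,L2}: {L0,L1} ∩ {L0,L2} = {L0}; idom=L0
  L5: preds {L3,L4}: {L0,L2,L3} ∩ {L0,L4} = {L0}; idom=L0

DF derivation:
  join L2 pred L0: · stop@L0
  join L2 pred L1: L1 stop@L0
  join L4 pred L1: L1 stop@L0
  join L4 pred L2: L2 stop@L0
  join L5 pred L3: L3→L2 stop@L0
  join L5 pred L4: L4 stop@L0
  DF(L0)=∅
  DF(L1)={L2,L4}
  DF(L2)={L4,L5}
  DF(L3)={L5}
  DF(L4)={L5}
  DF(L5)=∅

φ for q: defs {L0,L2,L3,L5}
  DF⁺ = {L4,L5}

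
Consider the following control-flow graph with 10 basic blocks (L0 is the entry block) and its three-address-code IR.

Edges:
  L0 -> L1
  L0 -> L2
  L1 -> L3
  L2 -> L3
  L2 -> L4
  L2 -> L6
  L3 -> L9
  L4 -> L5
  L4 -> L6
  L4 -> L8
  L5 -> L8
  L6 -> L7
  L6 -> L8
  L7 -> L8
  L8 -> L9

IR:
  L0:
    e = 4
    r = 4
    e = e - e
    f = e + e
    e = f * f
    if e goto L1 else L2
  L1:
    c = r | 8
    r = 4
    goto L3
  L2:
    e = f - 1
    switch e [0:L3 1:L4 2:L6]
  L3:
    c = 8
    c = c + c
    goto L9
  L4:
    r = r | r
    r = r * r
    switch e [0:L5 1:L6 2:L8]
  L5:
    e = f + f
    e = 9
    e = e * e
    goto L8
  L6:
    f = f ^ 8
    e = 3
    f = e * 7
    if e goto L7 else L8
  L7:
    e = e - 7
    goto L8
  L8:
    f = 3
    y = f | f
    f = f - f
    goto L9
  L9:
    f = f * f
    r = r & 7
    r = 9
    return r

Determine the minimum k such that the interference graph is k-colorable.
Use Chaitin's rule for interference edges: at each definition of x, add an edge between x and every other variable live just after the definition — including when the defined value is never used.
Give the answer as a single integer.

Answer: 3

Working:
def/use:
  L0: {e,f,r} / ∅
  L1: {c,r} / {r}
  L2: {e} / {f}
  L3: {c} / ∅
  L4: {r} / {e,r}
  L5: {e} / {f}
  L6: {e,f} / {f}
  L7: {e} / {e}
  L8: {f,y} / ∅
  L9: {f,r} / {f,r}

Backward fixpoint:
  live L0: ∅→{f,r}
  live L1: {f,r}→{f,r}
  live L2: {f,r}→{e,f,r}
  live L3: {f,r}→{f,r}
  live L4: {e,f,r}→{f,r}
  live L5: {f,r}→{r}
  live L6: {f,r}→{e,r}
  live L7: {e,r}→{r}
  live L8: {r}→{f,r}
  live L9: {f,r}→∅

Interference:
  c — {f,r}
  e — {f,r}
  f — {c,e,r,y}
  r — {c,e,f,y}
  y — {f,r}

Chromatic number:
  lower bound: {c,f,r} mutually conflict ⇒ χ ≥ 3
  3-colouring: R0={f}  R1={r}  R2={c,e,y}
  χ = 3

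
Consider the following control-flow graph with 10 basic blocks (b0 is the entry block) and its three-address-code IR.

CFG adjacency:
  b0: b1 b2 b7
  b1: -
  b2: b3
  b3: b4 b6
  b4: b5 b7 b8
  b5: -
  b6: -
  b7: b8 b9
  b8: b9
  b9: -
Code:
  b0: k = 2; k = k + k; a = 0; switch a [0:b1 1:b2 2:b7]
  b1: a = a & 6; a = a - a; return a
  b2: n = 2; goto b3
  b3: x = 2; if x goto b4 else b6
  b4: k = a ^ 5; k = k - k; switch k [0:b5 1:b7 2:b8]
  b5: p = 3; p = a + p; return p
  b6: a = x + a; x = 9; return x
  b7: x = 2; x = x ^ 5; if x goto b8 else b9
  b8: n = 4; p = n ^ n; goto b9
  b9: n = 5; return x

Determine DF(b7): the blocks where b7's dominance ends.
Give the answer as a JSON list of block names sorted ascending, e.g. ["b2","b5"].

Answer: ["b8", "b9"]

Derivation:
idom tree: b1←b0 b2←b0 b3←b2 b4←b3 b5←b4 b6←b3 b7←b0 b8←b0 b9←b0
Dom at joins:
  b7: preds {b0,b4}: {b0} ∩ {b0,b2,b3,b4} = {b0}; idom=b0
  b8: preds {b4,b7}: {b0,b2,b3,b4} ∩ {b0,b7} = {b0}; idom=b0
  b9: preds {b7,b8}: {b0,b7} ∩ {b0,b8} = {b0}; idom=b0

DF walk-up:
  join b7 pred b0: · stop@b0
  join b7 pred b4: b4→b3→b2 stop@b0
  join b8 pred b4: b4→b3→b2 stop@b0
  join b8 pred b7: b7 stop@b0
  join b9 pred b7: b7 stop@b0
  join b9 pred b8: b8 stop@b0
  b0 → ∅
  b1 → ∅
  b2 → {b7,b8}
  b3 → {b7,b8}
  b4 → {b7,b8}
  b5 → ∅
  b6 → ∅
  b7 → {b8,b9}
  b8 → {b9}
  b9 → ∅

DF(b7) = ["b8", "b9"]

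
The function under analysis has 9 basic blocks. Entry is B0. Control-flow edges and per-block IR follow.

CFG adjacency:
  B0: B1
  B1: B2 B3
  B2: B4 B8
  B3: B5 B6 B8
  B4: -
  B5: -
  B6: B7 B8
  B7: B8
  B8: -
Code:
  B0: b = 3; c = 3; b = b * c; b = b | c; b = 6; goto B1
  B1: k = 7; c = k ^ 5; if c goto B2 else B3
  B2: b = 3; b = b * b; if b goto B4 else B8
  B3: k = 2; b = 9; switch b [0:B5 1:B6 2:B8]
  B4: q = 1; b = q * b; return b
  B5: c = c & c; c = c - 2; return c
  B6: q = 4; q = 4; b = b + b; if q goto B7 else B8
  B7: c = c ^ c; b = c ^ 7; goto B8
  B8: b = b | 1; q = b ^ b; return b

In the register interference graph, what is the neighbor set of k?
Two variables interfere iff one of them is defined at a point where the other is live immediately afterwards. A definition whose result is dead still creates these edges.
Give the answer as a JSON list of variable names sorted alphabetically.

Block summaries:
  B0: {b,c} / ∅
  B1: {c,k} / ∅
  B2: {b} / ∅
  B3: {b,k} / ∅
  B4: {b,q} / {b}
  B5: {c} / {c}
  B6: {b,q} / {b}
  B7: {b,c} / {c}
  B8: {b,q} / {b}

Live sets:
  B0: in=∅ out=∅
  B1: in=∅ out={c}
  B2: in=∅ out={b}
  B3: in={c} out={b,c}
  B4: in={b} out=∅
  B5: in={c} out=∅
  B6: in={b,c} out={b,c}
  B7: in={c} out={b}
  B8: in={b} out=∅

Interfere edges:
  b↔{c,q}
  c↔{b,k,q}
  k↔{c}
  q↔{b,c}

N(k) = ["c"]

Answer: ["c"]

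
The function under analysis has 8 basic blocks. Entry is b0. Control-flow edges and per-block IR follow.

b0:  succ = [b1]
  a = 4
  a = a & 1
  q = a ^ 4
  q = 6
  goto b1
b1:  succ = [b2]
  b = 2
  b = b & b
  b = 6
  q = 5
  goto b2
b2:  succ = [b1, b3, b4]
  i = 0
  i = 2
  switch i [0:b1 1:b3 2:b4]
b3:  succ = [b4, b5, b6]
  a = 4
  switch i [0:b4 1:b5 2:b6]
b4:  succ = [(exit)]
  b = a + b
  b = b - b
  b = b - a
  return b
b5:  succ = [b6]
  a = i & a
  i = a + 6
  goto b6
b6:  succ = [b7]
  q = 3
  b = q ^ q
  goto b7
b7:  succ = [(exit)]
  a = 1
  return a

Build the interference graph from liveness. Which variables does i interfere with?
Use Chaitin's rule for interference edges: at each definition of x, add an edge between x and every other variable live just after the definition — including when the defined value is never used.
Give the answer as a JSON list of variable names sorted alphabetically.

def/use:
  b0: {a,q} / ∅
  b1: {b,q} / ∅
  b2: {i} / ∅
  b3: {a} / {i}
  b4: {b} / {a,b}
  b5: {a,i} / {a,i}
  b6: {b,q} / ∅
  b7: {a} / ∅

Backward fixpoint:
  live b0: ∅→{a}
  live b1: {a}→{a,b}
  live b2: {a,b}→{a,b,i}
  live b3: {b,i}→{a,b,i}
  live b4: {a,b}→∅
  live b5: {a,i}→∅
  live b6: ∅→∅
  live b7: ∅→∅

Interfere edges:
  a↔{b,i,q}
  b↔{a,i,q}
  i↔{a,b}
  q↔{a,b}

N(i) = ["a", "b"]

Answer: ["a", "b"]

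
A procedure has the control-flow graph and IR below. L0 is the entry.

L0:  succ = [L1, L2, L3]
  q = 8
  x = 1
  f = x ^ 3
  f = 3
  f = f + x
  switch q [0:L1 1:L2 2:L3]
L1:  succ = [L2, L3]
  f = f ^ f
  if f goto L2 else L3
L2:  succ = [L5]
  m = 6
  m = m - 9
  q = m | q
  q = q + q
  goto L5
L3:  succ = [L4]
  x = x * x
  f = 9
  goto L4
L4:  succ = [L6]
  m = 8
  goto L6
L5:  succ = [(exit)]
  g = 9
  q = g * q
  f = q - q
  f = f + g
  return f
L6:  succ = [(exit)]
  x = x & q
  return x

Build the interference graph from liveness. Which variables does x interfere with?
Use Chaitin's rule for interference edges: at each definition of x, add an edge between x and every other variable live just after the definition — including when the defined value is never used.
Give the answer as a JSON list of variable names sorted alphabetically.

Answer: ["f", "m", "q"]

Analysis:
Block summaries:
  L0 def {f,q,x} use ∅
  L1 def {f} use {f}
  L2 def {m,q} use {q}
  L3 def {f,x} use {x}
  L4 def {m} use ∅
  L5 def {f,g,q} use {q}
  L6 def {x} use {q,x}

Backward fixpoint:
  L0: in=∅ out={f,q,x}
  L1: in={f,q,x} out={q,x}
  L2: in={q} out={q}
  L3: in={q,x} out={q,x}
  L4: in={q,x} out={q,x}
  L5: in={q} out=∅
  L6: in={q,x} out=∅

Interference:
  f: {g,q,x}
  g: {f,q}
  m: {q,x}
  q: {f,g,m,x}
  x: {f,m,q}

N(x) = ["f", "m", "q"]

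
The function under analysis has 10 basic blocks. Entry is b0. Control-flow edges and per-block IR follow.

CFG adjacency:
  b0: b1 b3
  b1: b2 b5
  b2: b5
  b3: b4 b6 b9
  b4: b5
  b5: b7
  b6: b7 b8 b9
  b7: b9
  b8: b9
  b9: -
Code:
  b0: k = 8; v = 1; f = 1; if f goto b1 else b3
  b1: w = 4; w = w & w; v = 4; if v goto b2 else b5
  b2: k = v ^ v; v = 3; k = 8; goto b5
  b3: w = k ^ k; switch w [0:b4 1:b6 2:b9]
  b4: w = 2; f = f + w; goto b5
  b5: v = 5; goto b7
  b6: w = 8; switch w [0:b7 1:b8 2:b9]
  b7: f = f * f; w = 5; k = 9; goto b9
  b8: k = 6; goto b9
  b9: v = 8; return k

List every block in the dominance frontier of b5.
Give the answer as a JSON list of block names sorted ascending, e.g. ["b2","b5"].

idom tree: b1←b0 b2←b1 b3←b0 b4←b3 b5←b0 b6←b3 b7←b0 b8←b6 b9←b0
Dom at joins:
  b5: preds {b1,b2,b4}: {b0,b1} ∩ {b0,b1,b2} ∩ {b0,b3,b4} = {b0}; idom=b0
  b7: preds {b5,b6}: {b0,b5} ∩ {b0,b3,b6} = {b0}; idom=b0
  b9: preds {b3,b6,b7,b8}: {b0,b3} ∩ {b0,b3,b6} ∩ {b0,b7} ∩ {b0,b3,b6,b8} = {b0}; idom=b0

DF walk-up:
  join b5 pred b1: b1 stop@b0
  join b5 pred b2: b2→b1 stop@b0
  join b5 pred b4: b4→b3 stop@b0
  join b7 pred b5: b5 stop@b0
  join b7 pred b6: b6→b3 stop@b0
  join b9 pred b3: b3 stop@b0
  join b9 pred b6: b6→b3 stop@b0
  join b9 pred b7: b7 stop@b0
  join b9 pred b8: b8→b6→b3 stop@b0
  DF(b0)=∅
  DF(b1)={b5}
  DF(b2)={b5}
  DF(b3)={b5,b7,b9}
  DF(b4)={b5}
  DF(b5)={b7}
  DF(b6)={b7,b9}
  DF(b7)={b9}
  DF(b8)={b9}
  DF(b9)=∅

DF(b5) = ["b7"]

Answer: ["b7"]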